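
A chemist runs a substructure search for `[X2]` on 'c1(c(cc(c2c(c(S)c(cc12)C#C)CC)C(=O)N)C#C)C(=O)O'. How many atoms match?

6

The query [X2] means: any atom with exactly two total connections (bonds + H).
Check the 23 heavy atoms by environment: 10× c (aromatic, X3) → no; 4× C (X2) → match; 2× C (X4) → no; 2× C (X3) → no; 2× O (X1) → no; 1× N (X3) → no; 1× S (X2) → match; 1× O (X2) → match.
Summing the matching environments: 4 + 1 + 1 = 6 matching atoms.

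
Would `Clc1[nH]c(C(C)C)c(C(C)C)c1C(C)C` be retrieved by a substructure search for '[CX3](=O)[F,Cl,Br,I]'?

No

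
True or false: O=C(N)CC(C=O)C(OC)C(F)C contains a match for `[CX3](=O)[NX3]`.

The pattern [CX3](=O)[NX3] describes a carbonyl carbon bonded to a trivalent nitrogen — an amide.
The molecule carries a primary amide (-C(=O)NH2), whose atoms satisfy every constraint of the query, so the pattern matches.

True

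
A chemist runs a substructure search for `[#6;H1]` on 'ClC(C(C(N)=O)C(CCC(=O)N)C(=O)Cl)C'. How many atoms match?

The query [#6;H1] means: any carbon bearing exactly one hydrogen.
Check the 16 heavy atoms by environment: 2× C (H2) → no; 3× C (H1) → match; 1× C (H3) → no; 3× C (H0) → no; 3× O (H0) → no; 2× N (H2) → no; 2× Cl (H0) → no.
That gives 3 matching atoms.

3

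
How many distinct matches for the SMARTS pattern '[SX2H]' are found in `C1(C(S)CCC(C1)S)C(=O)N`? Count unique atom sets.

2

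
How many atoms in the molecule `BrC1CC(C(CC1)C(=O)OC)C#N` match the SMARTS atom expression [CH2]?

3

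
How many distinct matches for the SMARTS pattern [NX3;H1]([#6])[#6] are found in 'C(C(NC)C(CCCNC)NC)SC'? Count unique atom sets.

[NX3;H1]([#6])[#6] is the SMARTS for a secondary amine: a trivalent nitrogen with one H, bonded to two carbons.
The molecule carries 3 separate instances of an N-methylamino group (-NHCH3) meeting every constraint; each maps to a distinct set of atoms, giving 3 matches.

3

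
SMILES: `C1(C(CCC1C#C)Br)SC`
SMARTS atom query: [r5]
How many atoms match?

5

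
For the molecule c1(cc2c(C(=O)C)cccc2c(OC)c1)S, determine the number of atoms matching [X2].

The query [X2] means: any atom with exactly two total connections (bonds + H).
Check the 16 heavy atoms by environment: 10× c (aromatic, X3) → no; 1× O (X2) → match; 2× C (X4) → no; 1× C (X3) → no; 1× O (X1) → no; 1× S (X2) → match.
Summing the matching environments: 1 + 1 = 2 matching atoms.

2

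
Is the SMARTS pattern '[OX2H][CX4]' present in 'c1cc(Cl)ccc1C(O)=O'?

No

The pattern [OX2H][CX4] describes a hydroxyl oxygen bound to an sp3 (X4) carbon — an aliphatic alcohol.
The closest candidate here is a carboxylic acid group (-C(=O)OH), but the -OH is on a CX3 carbonyl carbon, not a CX4 carbon. No other fragment satisfies the full query, so there is no match.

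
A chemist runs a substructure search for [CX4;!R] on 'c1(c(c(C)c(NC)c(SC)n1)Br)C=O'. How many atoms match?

3

Check the 14 heavy atoms by environment: 1× n (aromatic, X2, in 6-ring) → no; 5× c (aromatic, X3, in 6-ring) → no; 1× Br (X1, acyclic) → no; 1× N (X3, acyclic) → no; 3× C (X4, acyclic) → match; 1× C (X3, acyclic) → no; 1× O (X1, acyclic) → no; 1× S (X2, acyclic) → no.
That gives 3 matching atoms.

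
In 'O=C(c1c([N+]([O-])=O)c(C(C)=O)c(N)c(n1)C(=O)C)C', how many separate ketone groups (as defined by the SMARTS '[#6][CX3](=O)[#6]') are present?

[#6][CX3](=O)[#6] is the SMARTS for a ketone: a carbonyl carbon (no H) flanked by two carbons.
The molecule carries 3 separate instances of an acetyl/ketone group (-C(=O)CH3) meeting every constraint; each maps to a distinct set of atoms, giving 3 matches.

3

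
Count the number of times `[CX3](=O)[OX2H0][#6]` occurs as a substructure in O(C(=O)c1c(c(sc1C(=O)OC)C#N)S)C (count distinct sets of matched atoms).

[CX3](=O)[OX2H0][#6] is the SMARTS for an ester: a carbonyl carbon bonded to an oxygen that is itself bonded to carbon (no H on that O).
The molecule carries 2 separate instances of a methyl-ester group (-C(=O)OCH3) meeting every constraint; each maps to a distinct set of atoms, giving 2 matches.

2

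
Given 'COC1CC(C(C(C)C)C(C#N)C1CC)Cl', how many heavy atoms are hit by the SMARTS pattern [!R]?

The query [!R] means: !R matches any atom not in a ring.
Check the 16 heavy atoms by environment: 6× C (in 6-ring) → no; 1× O (acyclic) → match; 7× C (acyclic) → match; 1× Cl (acyclic) → match; 1× N (acyclic) → match.
Summing the matching environments: 1 + 7 + 1 + 1 = 10 matching atoms.

10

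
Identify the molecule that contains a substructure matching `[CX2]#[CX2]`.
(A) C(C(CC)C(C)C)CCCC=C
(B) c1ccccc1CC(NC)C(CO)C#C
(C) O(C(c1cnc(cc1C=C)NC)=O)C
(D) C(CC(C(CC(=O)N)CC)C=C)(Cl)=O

B

[CX2]#[CX2] describes a carbon-carbon triple bond (an alkyne).
(A) has a vinyl group (-CH=CH2) but the C=C is a double bond; both carbons are CX3, not CX2.
(B) contains an ethynyl group (-C#CH), which satisfies every atom and bond constraint.
(C) has a vinyl group (-CH=CH2) but the C=C is a double bond; both carbons are CX3, not CX2.
(D) has a vinyl group (-CH=CH2) but the C=C is a double bond; both carbons are CX3, not CX2.
So the answer is (B).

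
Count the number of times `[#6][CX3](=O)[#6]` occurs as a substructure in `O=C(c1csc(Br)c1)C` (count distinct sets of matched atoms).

1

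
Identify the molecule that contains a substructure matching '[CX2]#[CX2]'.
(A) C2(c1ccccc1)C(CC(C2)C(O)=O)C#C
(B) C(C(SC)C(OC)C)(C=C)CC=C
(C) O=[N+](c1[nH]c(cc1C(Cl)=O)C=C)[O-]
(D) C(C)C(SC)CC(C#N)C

[CX2]#[CX2] describes a carbon-carbon triple bond (an alkyne).
(A) contains an ethynyl group (-C#CH), which satisfies every atom and bond constraint.
(B) has a vinyl group (-CH=CH2) but the C=C is a double bond; both carbons are CX3, not CX2.
(C) has a vinyl group (-CH=CH2) but the C=C is a double bond; both carbons are CX3, not CX2.
(D) has a nitrile (-C#N) but the triple bond is C#N, not C#C.
So the answer is (A).

A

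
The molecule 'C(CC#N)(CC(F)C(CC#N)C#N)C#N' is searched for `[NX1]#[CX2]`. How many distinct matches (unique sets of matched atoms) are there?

4

[NX1]#[CX2] is the SMARTS for a nitrile: a nitrogen triple-bonded to a two-connected carbon.
The molecule carries 4 separate instances of a nitrile (-C#N) meeting every constraint; each maps to a distinct set of atoms, giving 4 matches.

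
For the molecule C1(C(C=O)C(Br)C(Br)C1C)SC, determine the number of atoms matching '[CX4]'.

7

Check the 12 heavy atoms by environment: 7× C (X4) → match; 2× Br (X1) → no; 1× C (X3) → no; 1× O (X1) → no; 1× S (X2) → no.
That gives 7 matching atoms.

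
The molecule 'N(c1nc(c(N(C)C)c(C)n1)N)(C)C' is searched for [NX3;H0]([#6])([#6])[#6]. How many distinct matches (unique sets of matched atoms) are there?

2

[NX3;H0]([#6])([#6])[#6] is the SMARTS for a tertiary amine: a trivalent nitrogen with no H, bonded to three carbons.
The molecule carries 2 separate instances of a dimethylamino group (-N(CH3)2) meeting every constraint; each maps to a distinct set of atoms, giving 2 matches.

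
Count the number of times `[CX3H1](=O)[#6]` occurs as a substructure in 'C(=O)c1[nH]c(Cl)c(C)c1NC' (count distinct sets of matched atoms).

[CX3H1](=O)[#6] is the SMARTS for an aldehyde: an sp2 carbon with one H, double-bonded to O and single-bonded to carbon.
Exactly one fragment in the molecule meets all constraints, giving 1 match.

1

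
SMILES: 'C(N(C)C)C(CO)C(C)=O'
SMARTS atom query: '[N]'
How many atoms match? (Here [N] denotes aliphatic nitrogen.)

Check the 10 heavy atoms by environment: 7× C → no; 2× O → no; 1× N → match.
That gives 1 matching atom.

1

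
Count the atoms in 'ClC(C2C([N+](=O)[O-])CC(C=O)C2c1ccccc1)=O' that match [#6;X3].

8

The query [#6;X3] means: any carbon (aromatic or not) with three total connections.
Check the 19 heavy atoms by environment: 5× C (X4) → no; 2× C (X3) → match; 3× O (X1) → no; 1× Cl (X1) → no; 1× N (charge +1, X3) → no; 1× O (charge -1, X1) → no; 6× c (aromatic, X3) → match.
Summing the matching environments: 2 + 6 = 8 matching atoms.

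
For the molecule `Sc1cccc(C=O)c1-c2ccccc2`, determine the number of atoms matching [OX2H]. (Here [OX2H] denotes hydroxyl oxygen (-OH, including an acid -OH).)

0

The query [OX2H] means: aliphatic oxygen with two connections, one of which is H — an -OH oxygen.
Check the 15 heavy atoms by environment: 4× c (aromatic, H0, X3) → no; 8× c (aromatic, H1, X3) → no; 1× S (H1, X2) → no; 1× C (H1, X3) → no; 1× O (H0, X1) → no.
No environment satisfies the query, so 0 matching atoms.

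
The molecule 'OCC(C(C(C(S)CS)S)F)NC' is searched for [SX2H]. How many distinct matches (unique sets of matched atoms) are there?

3

[SX2H] is the SMARTS for a thiol: an aliphatic sulfur with two connections, one being H.
The molecule carries 3 separate instances of a thiol (-SH) meeting every constraint; each maps to a distinct set of atoms, giving 3 matches.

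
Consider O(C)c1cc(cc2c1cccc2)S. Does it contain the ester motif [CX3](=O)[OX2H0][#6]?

No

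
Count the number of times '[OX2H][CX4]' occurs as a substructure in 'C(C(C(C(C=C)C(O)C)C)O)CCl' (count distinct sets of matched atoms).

2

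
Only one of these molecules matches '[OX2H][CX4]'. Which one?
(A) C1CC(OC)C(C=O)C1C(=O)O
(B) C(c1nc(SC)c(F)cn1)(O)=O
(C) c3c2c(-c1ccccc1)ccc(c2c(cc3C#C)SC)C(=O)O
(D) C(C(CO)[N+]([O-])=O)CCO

[OX2H][CX4] describes a hydroxyl oxygen bound to an sp3 (X4) carbon (an aliphatic alcohol).
(A) has a methoxy ether (-OCH3) but the oxygen has H0 (ether), not H1.
(B) has a carboxylic acid group (-C(=O)OH) but the -OH is on a CX3 carbonyl carbon, not a CX4 carbon.
(C) has a carboxylic acid group (-C(=O)OH) but the -OH is on a CX3 carbonyl carbon, not a CX4 carbon.
(D) contains a hydroxyl group (-OH), which satisfies every atom and bond constraint.
So the answer is (D).

D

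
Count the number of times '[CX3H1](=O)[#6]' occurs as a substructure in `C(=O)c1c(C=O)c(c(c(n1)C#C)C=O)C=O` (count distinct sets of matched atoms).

[CX3H1](=O)[#6] is the SMARTS for an aldehyde: an sp2 carbon with one H, double-bonded to O and single-bonded to carbon.
The molecule carries 4 separate instances of an aldehyde (-CHO) meeting every constraint; each maps to a distinct set of atoms, giving 4 matches.

4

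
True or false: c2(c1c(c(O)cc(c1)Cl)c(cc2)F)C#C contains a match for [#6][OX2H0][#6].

The pattern [#6][OX2H0][#6] describes an aliphatic oxygen bridging two carbons with no H on the oxygen — an ether.
The closest candidate here is a hydroxyl group (-OH), but the oxygen has H1, not H0 bridging two carbons. No other fragment satisfies the full query, so there is no match.

False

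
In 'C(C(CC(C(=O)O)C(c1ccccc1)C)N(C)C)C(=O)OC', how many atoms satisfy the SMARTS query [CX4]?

9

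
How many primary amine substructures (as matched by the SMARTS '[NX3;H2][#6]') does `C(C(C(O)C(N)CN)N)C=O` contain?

[NX3;H2][#6] is the SMARTS for a primary amine: a trivalent nitrogen with two H attached to carbon.
The molecule carries 3 separate instances of a primary amino group (-NH2) meeting every constraint; each maps to a distinct set of atoms, giving 3 matches.

3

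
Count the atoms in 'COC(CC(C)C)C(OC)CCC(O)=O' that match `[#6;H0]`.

1

The query [#6;H0] means: any carbon with no attached hydrogen.
Check the 15 heavy atoms by environment: 3× C (H2) → no; 3× C (H1) → no; 3× O (H0) → no; 4× C (H3) → no; 1× C (H0) → match; 1× O (H1) → no.
That gives 1 matching atom.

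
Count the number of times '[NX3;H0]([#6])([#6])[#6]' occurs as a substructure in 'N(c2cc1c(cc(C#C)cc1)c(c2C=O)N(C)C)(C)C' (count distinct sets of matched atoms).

2

[NX3;H0]([#6])([#6])[#6] is the SMARTS for a tertiary amine: a trivalent nitrogen with no H, bonded to three carbons.
The molecule carries 2 separate instances of a dimethylamino group (-N(CH3)2) meeting every constraint; each maps to a distinct set of atoms, giving 2 matches.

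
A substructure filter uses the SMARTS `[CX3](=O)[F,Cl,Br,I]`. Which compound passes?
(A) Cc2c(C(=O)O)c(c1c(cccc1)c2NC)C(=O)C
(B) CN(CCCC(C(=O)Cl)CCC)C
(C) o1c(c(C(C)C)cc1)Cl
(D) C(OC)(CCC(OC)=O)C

[CX3](=O)[F,Cl,Br,I] describes a carbonyl carbon bonded to a halogen (an acyl halide).
(A) has a carboxylic acid group (-C(=O)OH) but the carbonyl is bonded to -OH, not to a halogen.
(B) contains an acyl chloride (-C(=O)Cl), which satisfies every atom and bond constraint.
(C) has a chloro substituent but the Cl is not on a carbonyl carbon.
(D) has a methyl-ester group (-C(=O)OCH3) but the carbonyl is bonded to -O-C, not to a halogen.
So the answer is (B).

B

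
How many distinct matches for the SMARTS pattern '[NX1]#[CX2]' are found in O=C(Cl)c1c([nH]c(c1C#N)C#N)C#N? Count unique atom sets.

3

[NX1]#[CX2] is the SMARTS for a nitrile: a nitrogen triple-bonded to a two-connected carbon.
The molecule carries 3 separate instances of a nitrile (-C#N) meeting every constraint; each maps to a distinct set of atoms, giving 3 matches.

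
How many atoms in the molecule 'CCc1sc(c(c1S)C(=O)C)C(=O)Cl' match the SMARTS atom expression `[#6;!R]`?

Check the 14 heavy atoms by environment: 1× s (aromatic, in 5-ring) → no; 4× c (aromatic, in 5-ring) → no; 5× C (acyclic) → match; 2× O (acyclic) → no; 1× Cl (acyclic) → no; 1× S (acyclic) → no.
That gives 5 matching atoms.

5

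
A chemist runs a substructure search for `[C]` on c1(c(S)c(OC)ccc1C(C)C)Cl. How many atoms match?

4

The query [C] means: uppercase C matches aliphatic (non-aromatic) carbon only.
Check the 13 heavy atoms by environment: 6× c (aromatic) → no; 1× O → no; 4× C → match; 1× Cl → no; 1× S → no.
That gives 4 matching atoms.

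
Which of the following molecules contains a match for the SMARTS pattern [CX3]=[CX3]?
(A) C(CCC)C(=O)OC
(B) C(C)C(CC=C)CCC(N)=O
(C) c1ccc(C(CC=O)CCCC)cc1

[CX3]=[CX3] describes a non-aromatic C=C double bond between two sp2 carbons (an alkene).
(A) has an ethyl group (-CH2CH3) but its C-C bond is a single bond between CX4 carbons, not CX3=CX3.
(B) contains a vinyl group (-CH=CH2), which satisfies every atom and bond constraint.
(C) has an ethyl group (-CH2CH3) but its C-C bond is a single bond between CX4 carbons, not CX3=CX3.
So the answer is (B).

B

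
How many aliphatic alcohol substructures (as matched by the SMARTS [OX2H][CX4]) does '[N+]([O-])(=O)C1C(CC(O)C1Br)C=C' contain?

1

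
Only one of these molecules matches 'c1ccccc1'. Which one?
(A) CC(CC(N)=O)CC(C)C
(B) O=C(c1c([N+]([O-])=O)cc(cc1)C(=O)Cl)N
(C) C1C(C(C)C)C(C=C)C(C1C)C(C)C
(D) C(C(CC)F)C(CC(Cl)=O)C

c1ccccc1 describes six aromatic carbons in a ring (a benzene ring).
(A) has a methyl group (-CH3) but no six-membered all-carbon aromatic ring is present.
(B) contains the required atom environment, so the pattern matches.
(C) has a methyl group (-CH3) but no six-membered all-carbon aromatic ring is present.
(D) has a methyl group (-CH3) but no six-membered all-carbon aromatic ring is present.
So the answer is (B).

B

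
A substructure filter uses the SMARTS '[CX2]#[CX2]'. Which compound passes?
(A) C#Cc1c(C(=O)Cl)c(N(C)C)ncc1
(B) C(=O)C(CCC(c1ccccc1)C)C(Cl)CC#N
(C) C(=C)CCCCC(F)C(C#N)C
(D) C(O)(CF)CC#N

[CX2]#[CX2] describes a carbon-carbon triple bond (an alkyne).
(A) contains an ethynyl group (-C#CH), which satisfies every atom and bond constraint.
(B) has a nitrile (-C#N) but the triple bond is C#N, not C#C.
(C) has a nitrile (-C#N) but the triple bond is C#N, not C#C.
(D) has a nitrile (-C#N) but the triple bond is C#N, not C#C.
So the answer is (A).

A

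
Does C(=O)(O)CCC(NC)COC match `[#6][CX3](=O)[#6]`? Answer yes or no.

The pattern [#6][CX3](=O)[#6] describes a carbonyl carbon (no H) flanked by two carbons — a ketone.
The closest candidate here is a carboxylic acid group (-C(=O)OH), but one neighbour of the carbonyl carbon is O, not C. No other fragment satisfies the full query, so there is no match.

No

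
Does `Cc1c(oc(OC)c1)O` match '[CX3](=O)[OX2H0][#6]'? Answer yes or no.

No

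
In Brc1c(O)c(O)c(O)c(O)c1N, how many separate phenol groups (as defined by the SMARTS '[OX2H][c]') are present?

4

[OX2H][c] is the SMARTS for a phenol: a hydroxyl oxygen attached to an aromatic carbon.
The molecule carries 4 separate instances of a hydroxyl group (-OH) meeting every constraint; each maps to a distinct set of atoms, giving 4 matches.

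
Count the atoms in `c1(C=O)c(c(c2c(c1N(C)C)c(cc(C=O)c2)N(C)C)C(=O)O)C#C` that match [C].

9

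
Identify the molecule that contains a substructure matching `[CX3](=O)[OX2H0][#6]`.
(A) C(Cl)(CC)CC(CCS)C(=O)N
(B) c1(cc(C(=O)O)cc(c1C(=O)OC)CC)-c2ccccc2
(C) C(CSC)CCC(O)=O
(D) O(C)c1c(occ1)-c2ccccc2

[CX3](=O)[OX2H0][#6] describes a carbonyl carbon bonded to an oxygen that is itself bonded to carbon (no H on that O) (an ester).
(A) has a primary amide (-C(=O)NH2) but the carbonyl is bonded to N, not to an O-C linkage.
(B) contains a methyl-ester group (-C(=O)OCH3), which satisfies every atom and bond constraint.
(C) has a carboxylic acid group (-C(=O)OH) but the singly-bonded O carries H (OX2H1, not H0).
(D) has a methoxy ether (-OCH3) but the ether oxygen is not adjacent to a C=O carbon.
So the answer is (B).

B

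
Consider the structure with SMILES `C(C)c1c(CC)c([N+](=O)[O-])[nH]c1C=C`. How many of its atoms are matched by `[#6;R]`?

The query [#6;R] means: carbon that is part of a ring.
Check the 14 heavy atoms by environment: 1× n (aromatic, in 5-ring) → no; 4× c (aromatic, in 5-ring) → match; 6× C (acyclic) → no; 1× N (charge +1, acyclic) → no; 1× O (charge -1, acyclic) → no; 1× O (acyclic) → no.
That gives 4 matching atoms.

4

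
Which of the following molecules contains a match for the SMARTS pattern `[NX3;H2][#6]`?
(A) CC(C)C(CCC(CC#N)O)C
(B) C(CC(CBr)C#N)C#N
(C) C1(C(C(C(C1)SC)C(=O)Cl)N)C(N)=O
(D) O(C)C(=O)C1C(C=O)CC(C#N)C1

[NX3;H2][#6] describes a trivalent nitrogen with two H attached to carbon (a primary amine).
(A) has a nitrile (-C#N) but the nitrogen is NX1 (triple-bonded), not NX3 with two H.
(B) has a nitrile (-C#N) but the nitrogen is NX1 (triple-bonded), not NX3 with two H.
(C) contains a primary amino group (-NH2), which satisfies every atom and bond constraint.
(D) has a nitrile (-C#N) but the nitrogen is NX1 (triple-bonded), not NX3 with two H.
So the answer is (C).

C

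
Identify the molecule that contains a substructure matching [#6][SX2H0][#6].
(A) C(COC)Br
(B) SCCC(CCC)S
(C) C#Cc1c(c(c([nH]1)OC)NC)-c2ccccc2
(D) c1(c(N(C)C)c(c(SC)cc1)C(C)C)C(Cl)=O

D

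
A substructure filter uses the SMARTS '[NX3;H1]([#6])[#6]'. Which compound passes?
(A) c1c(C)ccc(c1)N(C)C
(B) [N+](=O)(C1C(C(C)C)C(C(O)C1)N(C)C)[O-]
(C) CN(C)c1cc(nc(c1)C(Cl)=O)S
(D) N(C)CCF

[NX3;H1]([#6])[#6] describes a trivalent nitrogen with one H, bonded to two carbons (a secondary amine).
(A) has a dimethylamino group (-N(CH3)2) but the nitrogen has H0, not H1.
(B) has a dimethylamino group (-N(CH3)2) but the nitrogen has H0, not H1.
(C) has a dimethylamino group (-N(CH3)2) but the nitrogen has H0, not H1.
(D) contains an N-methylamino group (-NHCH3), which satisfies every atom and bond constraint.
So the answer is (D).

D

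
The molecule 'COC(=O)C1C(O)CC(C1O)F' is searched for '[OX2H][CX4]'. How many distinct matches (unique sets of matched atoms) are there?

[OX2H][CX4] is the SMARTS for an aliphatic alcohol: a hydroxyl oxygen bound to an sp3 (X4) carbon.
The molecule carries 2 separate instances of a hydroxyl group (-OH) meeting every constraint; each maps to a distinct set of atoms, giving 2 matches.

2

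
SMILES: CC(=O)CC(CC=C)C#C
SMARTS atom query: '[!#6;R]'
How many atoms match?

0

The query [!#6;R] means: non-carbon atom that is part of a ring.
Check the 10 heavy atoms by environment: 9× C (acyclic) → no; 1× O (acyclic) → no.
No environment satisfies the query, so 0 matching atoms.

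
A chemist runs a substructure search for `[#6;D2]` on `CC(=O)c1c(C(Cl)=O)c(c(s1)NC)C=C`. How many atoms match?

1

The query [#6;D2] means: any carbon bonded to exactly two heavy atoms.
Check the 15 heavy atoms by environment: 1× s (aromatic, D2) → no; 4× c (aromatic, D3) → no; 2× C (D3) → no; 2× O (D1) → no; 1× Cl (D1) → no; 1× N (D2) → no; 3× C (D1) → no; 1× C (D2) → match.
That gives 1 matching atom.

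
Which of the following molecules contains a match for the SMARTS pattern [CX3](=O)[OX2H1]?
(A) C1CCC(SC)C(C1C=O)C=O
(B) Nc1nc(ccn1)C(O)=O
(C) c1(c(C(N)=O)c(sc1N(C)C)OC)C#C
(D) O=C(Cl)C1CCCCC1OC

B

[CX3](=O)[OX2H1] describes an sp2 carbon double-bonded to O and single-bonded to an -OH oxygen (a carboxylic acid).
(A) has an aldehyde (-CHO) but there is no singly-bonded oxygen on the carbonyl carbon.
(B) contains a carboxylic acid group (-C(=O)OH), which satisfies every atom and bond constraint.
(C) has a primary amide (-C(=O)NH2) but the carbonyl is bonded to N, not to an -OH oxygen.
(D) has an acyl chloride (-C(=O)Cl) but the carbonyl is bonded to Cl, not to an -OH oxygen.
So the answer is (B).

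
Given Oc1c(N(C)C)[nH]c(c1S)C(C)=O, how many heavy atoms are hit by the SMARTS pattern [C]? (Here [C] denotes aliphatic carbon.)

The query [C] means: uppercase C matches aliphatic (non-aromatic) carbon only.
Check the 13 heavy atoms by environment: 1× n (aromatic) → no; 4× c (aromatic) → no; 1× S → no; 2× O → no; 4× C → match; 1× N → no.
That gives 4 matching atoms.

4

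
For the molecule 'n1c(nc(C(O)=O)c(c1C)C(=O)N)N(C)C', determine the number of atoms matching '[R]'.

Check the 16 heavy atoms by environment: 2× n (aromatic, in 6-ring) → match; 4× c (aromatic, in 6-ring) → match; 5× C (acyclic) → no; 3× O (acyclic) → no; 2× N (acyclic) → no.
Summing the matching environments: 2 + 4 = 6 matching atoms.

6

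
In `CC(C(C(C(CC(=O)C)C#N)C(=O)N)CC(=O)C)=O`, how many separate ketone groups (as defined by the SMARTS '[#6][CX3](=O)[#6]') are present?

3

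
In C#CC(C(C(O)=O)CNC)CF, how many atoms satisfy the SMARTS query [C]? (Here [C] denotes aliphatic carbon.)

The query [C] means: uppercase C matches aliphatic (non-aromatic) carbon only.
Check the 12 heavy atoms by environment: 8× C → match; 2× O → no; 1× F → no; 1× N → no.
That gives 8 matching atoms.

8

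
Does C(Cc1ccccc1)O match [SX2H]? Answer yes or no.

The pattern [SX2H] describes an aliphatic sulfur with two connections, one being H — a thiol.
The closest candidate here is a hydroxyl group (-OH), but it is an -OH, not an -SH. No other fragment satisfies the full query, so there is no match.

No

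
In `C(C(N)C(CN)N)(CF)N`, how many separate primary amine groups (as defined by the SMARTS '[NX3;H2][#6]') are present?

4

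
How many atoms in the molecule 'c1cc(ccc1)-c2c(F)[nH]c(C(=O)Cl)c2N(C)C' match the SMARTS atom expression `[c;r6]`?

Check the 18 heavy atoms by environment: 1× n (aromatic, in 5-ring) → no; 4× c (aromatic, in 5-ring) → no; 1× N (acyclic) → no; 3× C (acyclic) → no; 6× c (aromatic, in 6-ring) → match; 1× O (acyclic) → no; 1× Cl (acyclic) → no; 1× F (acyclic) → no.
That gives 6 matching atoms.

6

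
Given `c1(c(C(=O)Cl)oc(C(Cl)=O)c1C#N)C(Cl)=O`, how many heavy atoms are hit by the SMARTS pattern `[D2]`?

2

The query [D2] means: atom with exactly two heavy-atom neighbours.
Check the 16 heavy atoms by environment: 1× o (aromatic, D2) → match; 4× c (aromatic, D3) → no; 3× C (D3) → no; 3× O (D1) → no; 3× Cl (D1) → no; 1× C (D2) → match; 1× N (D1) → no.
Summing the matching environments: 1 + 1 = 2 matching atoms.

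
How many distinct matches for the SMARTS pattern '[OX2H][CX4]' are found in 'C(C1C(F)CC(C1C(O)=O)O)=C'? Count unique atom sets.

1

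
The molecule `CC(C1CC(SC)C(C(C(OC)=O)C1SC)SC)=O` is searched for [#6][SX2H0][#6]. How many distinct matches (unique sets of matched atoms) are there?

3

[#6][SX2H0][#6] is the SMARTS for a thioether: an aliphatic sulfur bridging two carbons with no H on the sulfur.
The molecule carries 3 separate instances of a methylthio ether (-SCH3) meeting every constraint; each maps to a distinct set of atoms, giving 3 matches.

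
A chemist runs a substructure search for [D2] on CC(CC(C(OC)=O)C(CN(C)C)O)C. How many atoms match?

3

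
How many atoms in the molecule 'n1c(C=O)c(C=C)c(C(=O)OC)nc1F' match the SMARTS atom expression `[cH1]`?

0

The query [cH1] means: aromatic carbon bearing exactly one hydrogen.
Check the 15 heavy atoms by environment: 2× n (aromatic, H0) → no; 4× c (aromatic, H0) → no; 2× C (H1) → no; 1× C (H2) → no; 3× O (H0) → no; 1× F (H0) → no; 1× C (H0) → no; 1× C (H3) → no.
No environment satisfies the query, so 0 matching atoms.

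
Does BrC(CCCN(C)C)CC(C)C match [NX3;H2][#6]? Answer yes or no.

The pattern [NX3;H2][#6] describes a trivalent nitrogen with two H attached to carbon — a primary amine.
The closest candidate here is a dimethylamino group (-N(CH3)2), but the nitrogen has H0, not H2. No other fragment satisfies the full query, so there is no match.

No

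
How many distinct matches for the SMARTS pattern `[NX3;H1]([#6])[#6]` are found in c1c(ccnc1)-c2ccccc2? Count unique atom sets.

[NX3;H1]([#6])[#6] is the SMARTS for a secondary amine: a trivalent nitrogen with one H, bonded to two carbons.
No fragment in the molecule satisfies every constraint, giving 0 matches.

0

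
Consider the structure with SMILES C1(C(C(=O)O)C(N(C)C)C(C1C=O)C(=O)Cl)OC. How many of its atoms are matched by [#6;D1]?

3

Check the 18 heavy atoms by environment: 7× C (D3) → no; 4× O (D1) → no; 1× Cl (D1) → no; 1× C (D2) → no; 1× O (D2) → no; 3× C (D1) → match; 1× N (D3) → no.
That gives 3 matching atoms.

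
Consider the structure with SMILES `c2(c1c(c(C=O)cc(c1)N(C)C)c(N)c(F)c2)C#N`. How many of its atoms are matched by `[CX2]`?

1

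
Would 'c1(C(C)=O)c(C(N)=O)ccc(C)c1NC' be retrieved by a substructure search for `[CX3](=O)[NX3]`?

Yes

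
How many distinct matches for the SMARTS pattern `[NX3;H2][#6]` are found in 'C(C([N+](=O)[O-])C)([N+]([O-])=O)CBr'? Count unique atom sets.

0

[NX3;H2][#6] is the SMARTS for a primary amine: a trivalent nitrogen with two H attached to carbon.
The molecule has a nitro group (-[N+](=O)[O-]), but the nitrogen is [N+] with no H, not NX3H2; nothing else fits, so there are 0 matches.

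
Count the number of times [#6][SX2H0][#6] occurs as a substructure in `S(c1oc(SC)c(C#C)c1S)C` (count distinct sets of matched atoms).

2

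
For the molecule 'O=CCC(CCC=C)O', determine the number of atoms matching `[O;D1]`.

Check the 9 heavy atoms by environment: 5× C (D2) → no; 1× C (D3) → no; 2× O (D1) → match; 1× C (D1) → no.
That gives 2 matching atoms.

2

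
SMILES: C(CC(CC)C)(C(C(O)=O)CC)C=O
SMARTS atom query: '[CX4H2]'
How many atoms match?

3

The query [CX4H2] means: sp3 carbon (X4) with exactly two hydrogens.
Check the 14 heavy atoms by environment: 3× C (H3, X4) → no; 3× C (H2, X4) → match; 3× C (H1, X4) → no; 1× C (H1, X3) → no; 2× O (H0, X1) → no; 1× C (H0, X3) → no; 1× O (H1, X2) → no.
That gives 3 matching atoms.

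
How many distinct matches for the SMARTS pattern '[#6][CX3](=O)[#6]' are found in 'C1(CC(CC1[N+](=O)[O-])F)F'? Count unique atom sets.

[#6][CX3](=O)[#6] is the SMARTS for a ketone: a carbonyl carbon (no H) flanked by two carbons.
No fragment in the molecule satisfies every constraint, giving 0 matches.

0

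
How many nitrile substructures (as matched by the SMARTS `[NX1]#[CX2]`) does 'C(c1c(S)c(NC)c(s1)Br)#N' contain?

1

[NX1]#[CX2] is the SMARTS for a nitrile: a nitrogen triple-bonded to a two-connected carbon.
Exactly one fragment in the molecule meets all constraints, giving 1 match.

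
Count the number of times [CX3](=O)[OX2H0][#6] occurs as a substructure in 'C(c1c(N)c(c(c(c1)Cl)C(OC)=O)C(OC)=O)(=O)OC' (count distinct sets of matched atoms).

3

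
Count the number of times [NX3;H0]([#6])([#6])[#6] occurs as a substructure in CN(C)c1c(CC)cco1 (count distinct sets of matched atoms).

[NX3;H0]([#6])([#6])[#6] is the SMARTS for a tertiary amine: a trivalent nitrogen with no H, bonded to three carbons.
Exactly one fragment in the molecule meets all constraints, giving 1 match.

1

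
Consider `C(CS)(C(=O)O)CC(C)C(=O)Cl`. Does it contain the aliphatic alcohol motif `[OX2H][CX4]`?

The pattern [OX2H][CX4] describes a hydroxyl oxygen bound to an sp3 (X4) carbon — an aliphatic alcohol.
The closest candidate here is a carboxylic acid group (-C(=O)OH), but the -OH is on a CX3 carbonyl carbon, not a CX4 carbon. No other fragment satisfies the full query, so there is no match.

No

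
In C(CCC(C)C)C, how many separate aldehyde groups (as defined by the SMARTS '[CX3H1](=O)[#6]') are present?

0

[CX3H1](=O)[#6] is the SMARTS for an aldehyde: an sp2 carbon with one H, double-bonded to O and single-bonded to carbon.
No fragment in the molecule satisfies every constraint, giving 0 matches.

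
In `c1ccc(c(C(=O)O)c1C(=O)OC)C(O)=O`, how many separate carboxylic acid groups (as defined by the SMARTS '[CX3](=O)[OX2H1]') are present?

2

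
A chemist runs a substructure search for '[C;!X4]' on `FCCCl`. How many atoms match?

0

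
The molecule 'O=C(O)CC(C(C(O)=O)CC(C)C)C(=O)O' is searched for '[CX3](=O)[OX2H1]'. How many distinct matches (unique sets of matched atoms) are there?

3

[CX3](=O)[OX2H1] is the SMARTS for a carboxylic acid: an sp2 carbon double-bonded to O and single-bonded to an -OH oxygen.
The molecule carries 3 separate instances of a carboxylic acid group (-C(=O)OH) meeting every constraint; each maps to a distinct set of atoms, giving 3 matches.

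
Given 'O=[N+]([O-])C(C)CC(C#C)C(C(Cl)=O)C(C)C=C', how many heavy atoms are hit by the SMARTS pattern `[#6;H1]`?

The query [#6;H1] means: any carbon bearing exactly one hydrogen.
Check the 17 heavy atoms by environment: 2× C (H3) → no; 6× C (H1) → match; 2× C (H2) → no; 1× N (charge +1, H0) → no; 1× O (charge -1, H0) → no; 2× O (H0) → no; 2× C (H0) → no; 1× Cl (H0) → no.
That gives 6 matching atoms.

6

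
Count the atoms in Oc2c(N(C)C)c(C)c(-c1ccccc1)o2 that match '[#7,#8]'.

3

The query [#7,#8] means: nitrogen or oxygen (comma = OR).
Check the 16 heavy atoms by environment: 1× o (aromatic) → match; 10× c (aromatic) → no; 1× O → match; 1× N → match; 3× C → no.
Summing the matching environments: 1 + 1 + 1 = 3 matching atoms.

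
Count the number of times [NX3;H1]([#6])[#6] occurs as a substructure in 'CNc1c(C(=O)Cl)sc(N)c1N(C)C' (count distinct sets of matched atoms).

1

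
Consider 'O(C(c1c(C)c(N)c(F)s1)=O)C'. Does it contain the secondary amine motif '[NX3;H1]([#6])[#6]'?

The pattern [NX3;H1]([#6])[#6] describes a trivalent nitrogen with one H, bonded to two carbons — a secondary amine.
The closest candidate here is a primary amino group (-NH2), but the nitrogen has H2 and only one carbon neighbour. No other fragment satisfies the full query, so there is no match.

No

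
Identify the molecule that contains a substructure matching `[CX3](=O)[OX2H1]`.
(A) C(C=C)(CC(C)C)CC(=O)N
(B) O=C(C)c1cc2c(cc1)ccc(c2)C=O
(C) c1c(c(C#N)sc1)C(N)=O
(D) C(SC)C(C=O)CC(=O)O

D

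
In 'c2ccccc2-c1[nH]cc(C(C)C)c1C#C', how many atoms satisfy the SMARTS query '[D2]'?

The query [D2] means: atom with exactly two heavy-atom neighbours.
Check the 16 heavy atoms by environment: 1× n (aromatic, D2) → match; 6× c (aromatic, D2) → match; 4× c (aromatic, D3) → no; 1× C (D2) → match; 3× C (D1) → no; 1× C (D3) → no.
Summing the matching environments: 1 + 6 + 1 = 8 matching atoms.

8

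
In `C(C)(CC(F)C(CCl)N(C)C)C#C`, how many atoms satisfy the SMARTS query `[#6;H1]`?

The query [#6;H1] means: any carbon bearing exactly one hydrogen.
Check the 13 heavy atoms by environment: 3× C (H3) → no; 4× C (H1) → match; 2× C (H2) → no; 1× N (H0) → no; 1× C (H0) → no; 1× Cl (H0) → no; 1× F (H0) → no.
That gives 4 matching atoms.

4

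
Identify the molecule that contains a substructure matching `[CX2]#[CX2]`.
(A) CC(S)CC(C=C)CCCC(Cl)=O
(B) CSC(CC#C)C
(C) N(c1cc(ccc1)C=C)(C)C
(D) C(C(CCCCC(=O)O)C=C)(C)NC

[CX2]#[CX2] describes a carbon-carbon triple bond (an alkyne).
(A) has a vinyl group (-CH=CH2) but the C=C is a double bond; both carbons are CX3, not CX2.
(B) contains an ethynyl group (-C#CH), which satisfies every atom and bond constraint.
(C) has a vinyl group (-CH=CH2) but the C=C is a double bond; both carbons are CX3, not CX2.
(D) has a vinyl group (-CH=CH2) but the C=C is a double bond; both carbons are CX3, not CX2.
So the answer is (B).

B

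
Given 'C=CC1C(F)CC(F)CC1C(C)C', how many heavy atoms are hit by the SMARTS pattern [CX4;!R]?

Check the 13 heavy atoms by environment: 6× C (X4, in 6-ring) → no; 3× C (X4, acyclic) → match; 2× F (X1, acyclic) → no; 2× C (X3, acyclic) → no.
That gives 3 matching atoms.

3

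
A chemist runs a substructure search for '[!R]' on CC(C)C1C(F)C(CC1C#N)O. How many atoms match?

7

Check the 12 heavy atoms by environment: 5× C (in 5-ring) → no; 4× C (acyclic) → match; 1× N (acyclic) → match; 1× F (acyclic) → match; 1× O (acyclic) → match.
Summing the matching environments: 4 + 1 + 1 + 1 = 7 matching atoms.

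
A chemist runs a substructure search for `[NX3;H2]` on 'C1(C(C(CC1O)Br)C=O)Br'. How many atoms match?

0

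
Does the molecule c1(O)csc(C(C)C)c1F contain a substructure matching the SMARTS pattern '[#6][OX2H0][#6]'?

The pattern [#6][OX2H0][#6] describes an aliphatic oxygen bridging two carbons with no H on the oxygen — an ether.
The closest candidate here is a hydroxyl group (-OH), but the oxygen has H1, not H0 bridging two carbons. No other fragment satisfies the full query, so there is no match.

No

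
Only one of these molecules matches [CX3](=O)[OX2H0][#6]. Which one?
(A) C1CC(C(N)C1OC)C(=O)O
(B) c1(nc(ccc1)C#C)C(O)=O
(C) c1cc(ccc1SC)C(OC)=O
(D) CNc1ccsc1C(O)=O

[CX3](=O)[OX2H0][#6] describes a carbonyl carbon bonded to an oxygen that is itself bonded to carbon (no H on that O) (an ester).
(A) has a carboxylic acid group (-C(=O)OH) but the singly-bonded O carries H (OX2H1, not H0).
(B) has a carboxylic acid group (-C(=O)OH) but the singly-bonded O carries H (OX2H1, not H0).
(C) contains a methyl-ester group (-C(=O)OCH3), which satisfies every atom and bond constraint.
(D) has a carboxylic acid group (-C(=O)OH) but the singly-bonded O carries H (OX2H1, not H0).
So the answer is (C).

C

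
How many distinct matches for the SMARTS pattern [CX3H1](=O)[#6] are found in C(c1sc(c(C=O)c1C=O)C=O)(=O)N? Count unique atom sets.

3

[CX3H1](=O)[#6] is the SMARTS for an aldehyde: an sp2 carbon with one H, double-bonded to O and single-bonded to carbon.
The molecule carries 3 separate instances of an aldehyde (-CHO) meeting every constraint; each maps to a distinct set of atoms, giving 3 matches.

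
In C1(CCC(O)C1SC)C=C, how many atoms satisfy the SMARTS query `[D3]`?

The query [D3] means: atom with exactly three heavy-atom neighbours.
Check the 10 heavy atoms by environment: 3× C (D2) → no; 3× C (D3) → match; 2× C (D1) → no; 1× S (D2) → no; 1× O (D1) → no.
That gives 3 matching atoms.

3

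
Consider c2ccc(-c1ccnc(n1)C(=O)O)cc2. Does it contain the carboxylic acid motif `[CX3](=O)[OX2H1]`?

Yes

The pattern [CX3](=O)[OX2H1] describes an sp2 carbon double-bonded to O and single-bonded to an -OH oxygen — a carboxylic acid.
The molecule carries a carboxylic acid group (-C(=O)OH), whose atoms satisfy every constraint of the query, so the pattern matches.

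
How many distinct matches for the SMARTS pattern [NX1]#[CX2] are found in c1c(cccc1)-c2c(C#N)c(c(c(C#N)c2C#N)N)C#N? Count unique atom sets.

[NX1]#[CX2] is the SMARTS for a nitrile: a nitrogen triple-bonded to a two-connected carbon.
The molecule carries 4 separate instances of a nitrile (-C#N) meeting every constraint; each maps to a distinct set of atoms, giving 4 matches.

4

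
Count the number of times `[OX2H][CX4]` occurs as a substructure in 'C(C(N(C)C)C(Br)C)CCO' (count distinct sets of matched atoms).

1

[OX2H][CX4] is the SMARTS for an aliphatic alcohol: a hydroxyl oxygen bound to an sp3 (X4) carbon.
Exactly one fragment in the molecule meets all constraints, giving 1 match.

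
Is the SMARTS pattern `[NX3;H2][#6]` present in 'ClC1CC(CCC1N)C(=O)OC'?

The pattern [NX3;H2][#6] describes a trivalent nitrogen with two H attached to carbon — a primary amine.
The molecule carries a primary amino group (-NH2), whose atoms satisfy every constraint of the query, so the pattern matches.

Yes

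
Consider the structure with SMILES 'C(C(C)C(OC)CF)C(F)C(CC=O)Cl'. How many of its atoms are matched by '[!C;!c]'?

5

Check the 15 heavy atoms by environment: 10× C → no; 1× Cl → match; 2× O → match; 2× F → match.
Summing the matching environments: 1 + 2 + 2 = 5 matching atoms.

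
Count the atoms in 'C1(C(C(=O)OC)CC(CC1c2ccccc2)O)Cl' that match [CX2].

0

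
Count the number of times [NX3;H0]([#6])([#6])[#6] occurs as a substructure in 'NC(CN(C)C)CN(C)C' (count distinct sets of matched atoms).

2

[NX3;H0]([#6])([#6])[#6] is the SMARTS for a tertiary amine: a trivalent nitrogen with no H, bonded to three carbons.
The molecule carries 2 separate instances of a dimethylamino group (-N(CH3)2) meeting every constraint; each maps to a distinct set of atoms, giving 2 matches.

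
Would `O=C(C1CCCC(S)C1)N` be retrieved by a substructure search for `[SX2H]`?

The pattern [SX2H] describes an aliphatic sulfur with two connections, one being H — a thiol.
The molecule carries a thiol (-SH), whose atoms satisfy every constraint of the query, so the pattern matches.

Yes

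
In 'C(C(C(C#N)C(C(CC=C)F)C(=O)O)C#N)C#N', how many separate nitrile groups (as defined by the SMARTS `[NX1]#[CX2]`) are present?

3

[NX1]#[CX2] is the SMARTS for a nitrile: a nitrogen triple-bonded to a two-connected carbon.
The molecule carries 3 separate instances of a nitrile (-C#N) meeting every constraint; each maps to a distinct set of atoms, giving 3 matches.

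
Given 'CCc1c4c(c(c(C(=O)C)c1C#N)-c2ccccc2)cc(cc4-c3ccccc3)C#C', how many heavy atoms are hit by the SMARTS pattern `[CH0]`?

3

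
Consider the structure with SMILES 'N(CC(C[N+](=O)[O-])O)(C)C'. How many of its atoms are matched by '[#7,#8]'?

5

The query [#7,#8] means: nitrogen or oxygen (comma = OR).
Check the 10 heavy atoms by environment: 5× C → no; 1× N → match; 2× O → match; 1× N (charge +1) → match; 1× O (charge -1) → match.
Summing the matching environments: 1 + 2 + 1 + 1 = 5 matching atoms.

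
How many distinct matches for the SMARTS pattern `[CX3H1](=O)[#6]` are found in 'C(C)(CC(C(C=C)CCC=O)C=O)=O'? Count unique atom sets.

2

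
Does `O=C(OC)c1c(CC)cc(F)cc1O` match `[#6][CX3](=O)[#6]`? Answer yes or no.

The pattern [#6][CX3](=O)[#6] describes a carbonyl carbon (no H) flanked by two carbons — a ketone.
The closest candidate here is a methyl-ester group (-C(=O)OCH3), but one neighbour of the carbonyl carbon is O, not C. No other fragment satisfies the full query, so there is no match.

No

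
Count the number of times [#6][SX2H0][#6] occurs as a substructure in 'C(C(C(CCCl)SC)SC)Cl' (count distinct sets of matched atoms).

2

[#6][SX2H0][#6] is the SMARTS for a thioether: an aliphatic sulfur bridging two carbons with no H on the sulfur.
The molecule carries 2 separate instances of a methylthio ether (-SCH3) meeting every constraint; each maps to a distinct set of atoms, giving 2 matches.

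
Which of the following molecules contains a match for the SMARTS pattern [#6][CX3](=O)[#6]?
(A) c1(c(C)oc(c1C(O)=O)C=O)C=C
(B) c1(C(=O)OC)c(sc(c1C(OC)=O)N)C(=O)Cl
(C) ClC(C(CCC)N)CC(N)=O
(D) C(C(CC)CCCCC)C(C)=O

D

[#6][CX3](=O)[#6] describes a carbonyl carbon (no H) flanked by two carbons (a ketone).
(A) has a carboxylic acid group (-C(=O)OH) but one neighbour of the carbonyl carbon is O, not C.
(B) has a methyl-ester group (-C(=O)OCH3) but one neighbour of the carbonyl carbon is O, not C.
(C) has a primary amide (-C(=O)NH2) but one neighbour of the carbonyl carbon is N, not C.
(D) contains an acetyl/ketone group (-C(=O)CH3), which satisfies every atom and bond constraint.
So the answer is (D).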